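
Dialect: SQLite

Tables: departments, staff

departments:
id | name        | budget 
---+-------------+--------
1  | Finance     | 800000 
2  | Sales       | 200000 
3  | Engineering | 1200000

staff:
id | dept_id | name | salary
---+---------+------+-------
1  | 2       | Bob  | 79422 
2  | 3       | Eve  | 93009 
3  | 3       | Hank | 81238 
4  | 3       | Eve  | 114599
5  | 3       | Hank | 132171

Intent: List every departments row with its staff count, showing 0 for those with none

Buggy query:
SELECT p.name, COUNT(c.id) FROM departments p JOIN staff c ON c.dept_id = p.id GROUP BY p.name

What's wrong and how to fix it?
Bug: INNER JOIN drops departments rows that have no matching staff rows

Fix: Switch to LEFT JOIN to retain unmatched parent rows

Corrected query:
SELECT p.name, COUNT(c.id) FROM departments p LEFT JOIN staff c ON c.dept_id = p.id GROUP BY p.name

Result:
name        | COUNT(c.id)
------------+------------
Engineering | 4          
Finance     | 0          
Sales       | 1          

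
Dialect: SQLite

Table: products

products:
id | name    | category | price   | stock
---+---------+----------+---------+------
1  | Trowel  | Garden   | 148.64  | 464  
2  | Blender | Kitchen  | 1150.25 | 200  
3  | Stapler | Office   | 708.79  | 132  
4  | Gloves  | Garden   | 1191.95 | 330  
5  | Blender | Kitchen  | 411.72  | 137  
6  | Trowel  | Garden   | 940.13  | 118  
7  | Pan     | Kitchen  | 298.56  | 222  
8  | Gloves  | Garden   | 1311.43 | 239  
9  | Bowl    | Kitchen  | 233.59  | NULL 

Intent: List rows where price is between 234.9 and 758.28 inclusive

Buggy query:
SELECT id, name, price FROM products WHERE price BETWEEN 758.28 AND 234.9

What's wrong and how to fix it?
Bug: BETWEEN expects the lower bound first; with 758.28 AND 234.9 the range is empty

Fix: Write BETWEEN 234.9 AND 758.28

Corrected query:
SELECT id, name, price FROM products WHERE price BETWEEN 234.9 AND 758.28

Result:
id | name    | price 
---+---------+-------
3  | Stapler | 708.79
5  | Blender | 411.72
7  | Pan     | 298.56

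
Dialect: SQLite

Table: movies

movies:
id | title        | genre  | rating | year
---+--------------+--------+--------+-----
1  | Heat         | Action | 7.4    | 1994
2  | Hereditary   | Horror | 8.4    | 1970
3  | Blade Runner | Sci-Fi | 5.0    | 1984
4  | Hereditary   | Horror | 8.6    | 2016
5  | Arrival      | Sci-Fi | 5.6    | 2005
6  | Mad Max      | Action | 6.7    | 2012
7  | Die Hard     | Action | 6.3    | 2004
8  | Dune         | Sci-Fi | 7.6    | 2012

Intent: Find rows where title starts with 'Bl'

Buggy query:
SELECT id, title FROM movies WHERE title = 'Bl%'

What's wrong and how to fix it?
Bug: Wildcards only work with LIKE; '=' treats '%' as a literal character

Fix: Use LIKE for wildcard pattern matching

Corrected query:
SELECT id, title FROM movies WHERE title LIKE 'Bl%'

Result:
id | title       
---+-------------
3  | Blade Runner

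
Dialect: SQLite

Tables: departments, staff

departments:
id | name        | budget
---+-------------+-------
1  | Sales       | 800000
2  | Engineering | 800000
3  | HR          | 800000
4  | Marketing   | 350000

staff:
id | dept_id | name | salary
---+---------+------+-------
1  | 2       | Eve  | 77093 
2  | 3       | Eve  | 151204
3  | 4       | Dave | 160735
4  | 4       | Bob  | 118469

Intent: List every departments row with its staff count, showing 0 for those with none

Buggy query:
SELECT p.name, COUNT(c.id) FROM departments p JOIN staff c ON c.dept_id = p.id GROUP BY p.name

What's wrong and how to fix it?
Bug: An inner join excludes parents with zero children

Fix: Use LEFT JOIN so parents without children still appear (COUNT(c.id) gives 0)

Corrected query:
SELECT p.name, COUNT(c.id) FROM departments p LEFT JOIN staff c ON c.dept_id = p.id GROUP BY p.name

Result:
name        | COUNT(c.id)
------------+------------
Engineering | 1          
HR          | 1          
Marketing   | 2          
Sales       | 0          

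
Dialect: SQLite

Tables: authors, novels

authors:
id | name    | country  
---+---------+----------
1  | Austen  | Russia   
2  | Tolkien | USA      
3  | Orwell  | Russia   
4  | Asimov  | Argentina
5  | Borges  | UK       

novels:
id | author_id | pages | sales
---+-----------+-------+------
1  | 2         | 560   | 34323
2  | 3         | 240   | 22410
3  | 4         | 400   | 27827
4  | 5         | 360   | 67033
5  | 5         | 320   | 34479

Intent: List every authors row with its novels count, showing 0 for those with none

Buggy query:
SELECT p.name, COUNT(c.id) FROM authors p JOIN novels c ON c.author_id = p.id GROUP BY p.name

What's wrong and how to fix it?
Bug: INNER JOIN drops authors rows that have no matching novels rows

Fix: Switch to LEFT JOIN to retain unmatched parent rows

Corrected query:
SELECT p.name, COUNT(c.id) FROM authors p LEFT JOIN novels c ON c.author_id = p.id GROUP BY p.name

Result:
name    | COUNT(c.id)
--------+------------
Asimov  | 1          
Austen  | 0          
Borges  | 2          
Orwell  | 1          
Tolkien | 1          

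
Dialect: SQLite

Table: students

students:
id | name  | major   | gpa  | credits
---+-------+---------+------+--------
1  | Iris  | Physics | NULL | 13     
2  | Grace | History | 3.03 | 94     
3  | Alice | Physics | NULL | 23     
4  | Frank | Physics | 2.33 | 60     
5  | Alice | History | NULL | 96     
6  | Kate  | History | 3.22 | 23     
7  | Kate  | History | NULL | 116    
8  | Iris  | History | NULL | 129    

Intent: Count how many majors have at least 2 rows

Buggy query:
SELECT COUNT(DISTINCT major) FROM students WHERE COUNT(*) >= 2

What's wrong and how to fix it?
Bug: COUNT(*) cannot appear in WHERE; the per-group count doesn't exist yet

Fix: Use a subquery that GROUPs and filters with HAVING, then count its rows

Corrected query:
SELECT COUNT(*) FROM (SELECT major FROM students GROUP BY major HAVING COUNT(*) >= 2)

Result:
COUNT(*)
--------
2       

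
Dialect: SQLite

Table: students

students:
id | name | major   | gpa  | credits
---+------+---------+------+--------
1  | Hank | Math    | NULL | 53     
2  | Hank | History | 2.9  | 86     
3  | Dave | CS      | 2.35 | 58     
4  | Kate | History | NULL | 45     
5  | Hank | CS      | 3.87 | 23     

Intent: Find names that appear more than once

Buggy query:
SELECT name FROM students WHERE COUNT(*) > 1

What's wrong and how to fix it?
Bug: WHERE can't reference COUNT(*); aggregates are computed after WHERE

Fix: Group first, then use HAVING for the count condition

Corrected query:
SELECT name FROM students GROUP BY name HAVING COUNT(*) > 1

Result:
name
----
Hank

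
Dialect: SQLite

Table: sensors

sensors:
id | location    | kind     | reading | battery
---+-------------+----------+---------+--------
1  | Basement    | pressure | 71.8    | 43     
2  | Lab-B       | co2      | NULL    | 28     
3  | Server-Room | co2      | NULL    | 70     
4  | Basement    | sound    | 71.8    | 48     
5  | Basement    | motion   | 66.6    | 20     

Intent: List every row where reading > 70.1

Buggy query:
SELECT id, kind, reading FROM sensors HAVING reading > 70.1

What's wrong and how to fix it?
Bug: This is a non-aggregate query (no GROUP BY, no aggregates), so in SQLite the HAVING clause is invalid here; a row-level condition belongs in WHERE

Fix: Replace HAVING with WHERE since the condition applies to individual rows

Corrected query:
SELECT id, kind, reading FROM sensors WHERE reading > 70.1

Result:
id | kind     | reading
---+----------+--------
1  | pressure | 71.8   
4  | sound    | 71.8   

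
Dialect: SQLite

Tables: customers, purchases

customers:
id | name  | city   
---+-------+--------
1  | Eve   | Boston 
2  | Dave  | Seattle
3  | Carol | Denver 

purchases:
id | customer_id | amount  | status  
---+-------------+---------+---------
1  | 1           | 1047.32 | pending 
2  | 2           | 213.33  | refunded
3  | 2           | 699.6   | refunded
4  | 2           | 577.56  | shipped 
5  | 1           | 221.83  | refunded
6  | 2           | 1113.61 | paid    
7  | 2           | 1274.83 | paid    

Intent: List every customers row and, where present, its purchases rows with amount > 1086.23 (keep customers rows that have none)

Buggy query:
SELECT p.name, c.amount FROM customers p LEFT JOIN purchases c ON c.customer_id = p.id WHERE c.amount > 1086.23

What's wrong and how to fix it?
Bug: Filtering c.amount in WHERE discards the NULL rows produced by LEFT JOIN, turning it into an inner join

Fix: Move the right-table condition into the ON clause so unmatched parents are kept

Corrected query:
SELECT p.name, c.amount FROM customers p LEFT JOIN purchases c ON c.customer_id = p.id AND c.amount > 1086.23

Result:
name  | amount 
------+--------
Eve   | NULL   
Dave  | 1113.61
Dave  | 1274.83
Carol | NULL   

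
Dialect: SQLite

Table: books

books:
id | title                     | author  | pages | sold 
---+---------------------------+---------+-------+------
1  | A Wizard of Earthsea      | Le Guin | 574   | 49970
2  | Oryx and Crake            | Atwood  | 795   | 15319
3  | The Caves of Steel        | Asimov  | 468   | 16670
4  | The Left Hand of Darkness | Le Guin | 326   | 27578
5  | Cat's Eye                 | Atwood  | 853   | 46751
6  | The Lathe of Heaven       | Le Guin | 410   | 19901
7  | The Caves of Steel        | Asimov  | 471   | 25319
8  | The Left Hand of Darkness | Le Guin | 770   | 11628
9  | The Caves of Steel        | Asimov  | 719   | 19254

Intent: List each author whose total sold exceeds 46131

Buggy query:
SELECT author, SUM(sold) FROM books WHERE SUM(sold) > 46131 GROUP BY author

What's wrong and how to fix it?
Bug: SUM(sold) is an aggregate, but WHERE filters rows before aggregation

Fix: Use HAVING (which filters groups after aggregation) instead of WHERE

Corrected query:
SELECT author, SUM(sold) FROM books GROUP BY author HAVING SUM(sold) > 46131

Result:
author  | SUM(sold)
--------+----------
Asimov  | 61243    
Atwood  | 62070    
Le Guin | 109077   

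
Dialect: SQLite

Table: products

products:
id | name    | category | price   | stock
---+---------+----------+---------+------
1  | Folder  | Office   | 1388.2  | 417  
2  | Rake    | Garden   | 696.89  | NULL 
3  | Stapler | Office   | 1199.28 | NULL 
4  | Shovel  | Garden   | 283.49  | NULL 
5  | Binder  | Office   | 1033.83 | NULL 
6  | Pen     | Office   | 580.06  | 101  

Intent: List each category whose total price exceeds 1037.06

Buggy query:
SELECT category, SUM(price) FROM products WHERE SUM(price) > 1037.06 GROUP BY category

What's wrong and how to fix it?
Bug: Aggregate functions cannot appear in a WHERE clause

Fix: Use HAVING (which filters groups after aggregation) instead of WHERE

Corrected query:
SELECT category, SUM(price) FROM products GROUP BY category HAVING SUM(price) > 1037.06

Result:
category | SUM(price)
---------+-----------
Office   | 4201.37   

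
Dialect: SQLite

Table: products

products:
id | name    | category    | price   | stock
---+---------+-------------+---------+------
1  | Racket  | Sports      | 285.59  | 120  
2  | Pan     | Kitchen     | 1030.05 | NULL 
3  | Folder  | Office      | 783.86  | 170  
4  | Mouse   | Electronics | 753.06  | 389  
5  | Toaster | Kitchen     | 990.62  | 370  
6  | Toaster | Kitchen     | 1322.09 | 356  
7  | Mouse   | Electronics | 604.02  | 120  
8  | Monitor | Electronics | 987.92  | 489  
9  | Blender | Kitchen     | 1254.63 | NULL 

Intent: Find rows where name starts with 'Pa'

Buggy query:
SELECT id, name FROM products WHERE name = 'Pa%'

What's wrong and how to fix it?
Bug: Wildcards only work with LIKE; '=' treats '%' as a literal character

Fix: Use LIKE for wildcard pattern matching

Corrected query:
SELECT id, name FROM products WHERE name LIKE 'Pa%'

Result:
id | name
---+-----
2  | Pan 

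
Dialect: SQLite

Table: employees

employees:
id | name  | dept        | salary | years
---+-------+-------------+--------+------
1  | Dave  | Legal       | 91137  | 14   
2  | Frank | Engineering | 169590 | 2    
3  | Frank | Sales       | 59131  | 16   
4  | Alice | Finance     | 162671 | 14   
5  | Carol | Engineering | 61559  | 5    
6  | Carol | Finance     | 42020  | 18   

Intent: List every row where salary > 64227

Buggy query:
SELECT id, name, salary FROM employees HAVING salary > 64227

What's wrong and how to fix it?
Bug: This is a non-aggregate query (no GROUP BY, no aggregates), so in SQLite the HAVING clause is invalid here; a row-level condition belongs in WHERE

Fix: Replace HAVING with WHERE since the condition applies to individual rows

Corrected query:
SELECT id, name, salary FROM employees WHERE salary > 64227

Result:
id | name  | salary
---+-------+-------
1  | Dave  | 91137 
2  | Frank | 169590
4  | Alice | 162671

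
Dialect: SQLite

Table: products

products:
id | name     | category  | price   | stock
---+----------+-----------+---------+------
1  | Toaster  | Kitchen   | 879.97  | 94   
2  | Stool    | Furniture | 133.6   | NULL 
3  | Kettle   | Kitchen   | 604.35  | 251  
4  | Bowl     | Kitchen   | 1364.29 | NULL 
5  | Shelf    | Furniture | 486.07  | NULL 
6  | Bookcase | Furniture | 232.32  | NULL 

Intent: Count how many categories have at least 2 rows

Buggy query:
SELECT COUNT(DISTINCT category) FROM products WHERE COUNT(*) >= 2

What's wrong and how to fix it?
Bug: WHERE filters individual rows, not groups, so a group-level COUNT is invalid there

Fix: Group first with HAVING COUNT(*) >= 2, then COUNT the resulting groups

Corrected query:
SELECT COUNT(*) FROM (SELECT category FROM products GROUP BY category HAVING COUNT(*) >= 2)

Result:
COUNT(*)
--------
2       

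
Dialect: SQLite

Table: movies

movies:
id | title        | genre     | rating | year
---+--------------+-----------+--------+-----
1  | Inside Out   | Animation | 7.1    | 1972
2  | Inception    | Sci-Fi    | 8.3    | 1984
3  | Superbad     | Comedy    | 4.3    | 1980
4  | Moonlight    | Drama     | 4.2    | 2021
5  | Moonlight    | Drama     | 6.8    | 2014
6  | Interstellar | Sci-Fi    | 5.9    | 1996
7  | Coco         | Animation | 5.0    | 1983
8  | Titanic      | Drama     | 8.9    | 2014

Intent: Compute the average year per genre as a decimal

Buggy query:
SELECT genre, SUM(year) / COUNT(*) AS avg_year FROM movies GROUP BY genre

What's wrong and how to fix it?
Bug: Both operands are integers, so '/' performs integer division and truncates

Fix: Cast one side to REAL so the division keeps the fractional part

Corrected query:
SELECT genre, SUM(year) * 1.0 / COUNT(*) AS avg_year FROM movies GROUP BY genre

Result:
genre     | avg_year   
----------+------------
Animation | 1977.5     
Comedy    | 1980       
Drama     | 2016.333333
Sci-Fi    | 1990       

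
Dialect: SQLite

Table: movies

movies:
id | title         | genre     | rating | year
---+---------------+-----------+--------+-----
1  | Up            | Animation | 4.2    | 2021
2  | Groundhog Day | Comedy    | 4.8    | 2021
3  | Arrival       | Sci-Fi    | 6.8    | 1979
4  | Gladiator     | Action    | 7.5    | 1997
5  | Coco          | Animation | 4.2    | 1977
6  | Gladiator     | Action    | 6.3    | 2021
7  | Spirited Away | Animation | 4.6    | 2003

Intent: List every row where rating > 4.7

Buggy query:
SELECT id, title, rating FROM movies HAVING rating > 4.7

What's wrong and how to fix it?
Bug: This is a non-aggregate query (no GROUP BY, no aggregates), so in SQLite the HAVING clause is invalid here; a row-level condition belongs in WHERE

Fix: Use WHERE for row-level filtering

Corrected query:
SELECT id, title, rating FROM movies WHERE rating > 4.7

Result:
id | title         | rating
---+---------------+-------
2  | Groundhog Day | 4.8   
3  | Arrival       | 6.8   
4  | Gladiator     | 7.5   
6  | Gladiator     | 6.3   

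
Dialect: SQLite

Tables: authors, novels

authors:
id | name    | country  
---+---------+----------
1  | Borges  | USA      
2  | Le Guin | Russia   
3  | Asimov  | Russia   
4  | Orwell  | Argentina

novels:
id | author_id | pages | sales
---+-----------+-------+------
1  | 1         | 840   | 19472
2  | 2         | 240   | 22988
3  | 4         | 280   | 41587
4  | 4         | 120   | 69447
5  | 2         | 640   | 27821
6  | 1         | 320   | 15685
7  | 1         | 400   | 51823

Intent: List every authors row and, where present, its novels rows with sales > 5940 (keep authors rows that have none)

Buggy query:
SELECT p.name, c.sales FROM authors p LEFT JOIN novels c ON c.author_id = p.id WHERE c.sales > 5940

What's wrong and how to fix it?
Bug: A WHERE condition on the right-hand table after LEFT JOIN drops unmatched parents

Fix: Move the right-table condition into the ON clause so unmatched parents are kept

Corrected query:
SELECT p.name, c.sales FROM authors p LEFT JOIN novels c ON c.author_id = p.id AND c.sales > 5940

Result:
name    | sales
--------+------
Borges  | 15685
Borges  | 19472
Borges  | 51823
Le Guin | 22988
Le Guin | 27821
Asimov  | NULL 
Orwell  | 41587
Orwell  | 69447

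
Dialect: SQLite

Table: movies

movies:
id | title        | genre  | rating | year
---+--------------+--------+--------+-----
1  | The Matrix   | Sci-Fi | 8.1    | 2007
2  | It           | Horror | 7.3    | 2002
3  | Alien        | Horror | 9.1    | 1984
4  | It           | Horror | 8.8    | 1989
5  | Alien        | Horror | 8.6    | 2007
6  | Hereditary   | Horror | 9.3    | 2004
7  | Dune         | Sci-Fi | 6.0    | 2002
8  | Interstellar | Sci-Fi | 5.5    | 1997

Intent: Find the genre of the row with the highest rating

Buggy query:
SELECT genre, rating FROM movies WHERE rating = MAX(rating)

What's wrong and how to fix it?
Bug: MAX(rating) is an aggregate and cannot be used directly in WHERE

Fix: Wrap MAX in a scalar subquery so WHERE compares against a single value

Corrected query:
SELECT genre, rating FROM movies WHERE rating = (SELECT MAX(rating) FROM movies)

Result:
genre  | rating
-------+-------
Horror | 9.3   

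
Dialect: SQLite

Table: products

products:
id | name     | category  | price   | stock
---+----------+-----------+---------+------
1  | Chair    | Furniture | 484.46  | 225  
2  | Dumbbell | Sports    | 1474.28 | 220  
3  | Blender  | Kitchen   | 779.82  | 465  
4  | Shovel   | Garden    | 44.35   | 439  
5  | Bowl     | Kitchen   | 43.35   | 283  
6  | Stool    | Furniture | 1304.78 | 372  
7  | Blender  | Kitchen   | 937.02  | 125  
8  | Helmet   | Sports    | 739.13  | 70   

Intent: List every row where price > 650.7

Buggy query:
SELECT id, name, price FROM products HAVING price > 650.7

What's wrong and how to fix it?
Bug: This is a non-aggregate query (no GROUP BY, no aggregates), so in SQLite the HAVING clause is invalid here; a row-level condition belongs in WHERE

Fix: Replace HAVING with WHERE since the condition applies to individual rows

Corrected query:
SELECT id, name, price FROM products WHERE price > 650.7

Result:
id | name     | price  
---+----------+--------
2  | Dumbbell | 1474.28
3  | Blender  | 779.82 
6  | Stool    | 1304.78
7  | Blender  | 937.02 
8  | Helmet   | 739.13 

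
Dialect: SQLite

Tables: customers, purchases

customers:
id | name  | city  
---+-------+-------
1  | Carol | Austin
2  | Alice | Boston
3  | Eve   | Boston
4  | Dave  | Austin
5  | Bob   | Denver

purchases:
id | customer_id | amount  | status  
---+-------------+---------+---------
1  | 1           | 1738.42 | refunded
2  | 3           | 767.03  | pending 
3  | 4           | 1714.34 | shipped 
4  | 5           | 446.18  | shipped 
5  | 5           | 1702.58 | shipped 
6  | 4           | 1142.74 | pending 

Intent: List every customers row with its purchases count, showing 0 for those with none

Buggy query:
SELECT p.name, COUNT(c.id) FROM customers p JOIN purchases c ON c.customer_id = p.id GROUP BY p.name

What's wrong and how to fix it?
Bug: INNER JOIN drops customers rows that have no matching purchases rows

Fix: Use LEFT JOIN so parents without children still appear (COUNT(c.id) gives 0)

Corrected query:
SELECT p.name, COUNT(c.id) FROM customers p LEFT JOIN purchases c ON c.customer_id = p.id GROUP BY p.name

Result:
name  | COUNT(c.id)
------+------------
Alice | 0          
Bob   | 2          
Carol | 1          
Dave  | 2          
Eve   | 1          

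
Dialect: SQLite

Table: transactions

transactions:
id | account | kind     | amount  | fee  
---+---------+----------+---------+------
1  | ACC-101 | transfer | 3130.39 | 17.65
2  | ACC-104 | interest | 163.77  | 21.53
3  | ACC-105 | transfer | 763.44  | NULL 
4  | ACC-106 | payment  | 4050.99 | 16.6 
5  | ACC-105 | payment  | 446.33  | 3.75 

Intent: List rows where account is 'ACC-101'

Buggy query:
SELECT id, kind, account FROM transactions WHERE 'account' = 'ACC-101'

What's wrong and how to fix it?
Bug: Single quotes denote string literals in SQL; the column name is being compared as a constant string

Fix: Reference the column as account without single quotes

Corrected query:
SELECT id, kind, account FROM transactions WHERE account = 'ACC-101'

Result:
id | kind     | account
---+----------+--------
1  | transfer | ACC-101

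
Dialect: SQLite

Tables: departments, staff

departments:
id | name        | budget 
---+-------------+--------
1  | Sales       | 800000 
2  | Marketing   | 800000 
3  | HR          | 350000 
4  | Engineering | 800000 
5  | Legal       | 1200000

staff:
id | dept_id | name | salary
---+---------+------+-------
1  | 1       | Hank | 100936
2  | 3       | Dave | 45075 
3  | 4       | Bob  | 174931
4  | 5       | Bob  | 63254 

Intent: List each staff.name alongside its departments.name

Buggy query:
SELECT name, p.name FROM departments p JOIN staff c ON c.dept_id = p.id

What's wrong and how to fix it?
Bug: 'name' exists in both joined tables, so the database can't tell which one is meant

Fix: Qualify the column with its table alias (c.name)

Corrected query:
SELECT c.name, p.name FROM departments p JOIN staff c ON c.dept_id = p.id

Result:
name | name       
-----+------------
Hank | Sales      
Dave | HR         
Bob  | Engineering
Bob  | Legal      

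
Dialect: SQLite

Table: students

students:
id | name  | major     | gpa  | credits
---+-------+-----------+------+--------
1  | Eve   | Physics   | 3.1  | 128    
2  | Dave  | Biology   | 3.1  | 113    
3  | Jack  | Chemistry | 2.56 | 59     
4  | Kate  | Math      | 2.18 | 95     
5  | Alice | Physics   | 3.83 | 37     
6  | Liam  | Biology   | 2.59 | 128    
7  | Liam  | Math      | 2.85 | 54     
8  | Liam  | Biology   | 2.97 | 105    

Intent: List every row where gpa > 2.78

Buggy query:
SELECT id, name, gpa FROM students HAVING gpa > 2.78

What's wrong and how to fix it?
Bug: This is a non-aggregate query (no GROUP BY, no aggregates), so in SQLite the HAVING clause is invalid here; a row-level condition belongs in WHERE

Fix: Use WHERE for row-level filtering

Corrected query:
SELECT id, name, gpa FROM students WHERE gpa > 2.78

Result:
id | name  | gpa 
---+-------+-----
1  | Eve   | 3.1 
2  | Dave  | 3.1 
5  | Alice | 3.83
7  | Liam  | 2.85
8  | Liam  | 2.97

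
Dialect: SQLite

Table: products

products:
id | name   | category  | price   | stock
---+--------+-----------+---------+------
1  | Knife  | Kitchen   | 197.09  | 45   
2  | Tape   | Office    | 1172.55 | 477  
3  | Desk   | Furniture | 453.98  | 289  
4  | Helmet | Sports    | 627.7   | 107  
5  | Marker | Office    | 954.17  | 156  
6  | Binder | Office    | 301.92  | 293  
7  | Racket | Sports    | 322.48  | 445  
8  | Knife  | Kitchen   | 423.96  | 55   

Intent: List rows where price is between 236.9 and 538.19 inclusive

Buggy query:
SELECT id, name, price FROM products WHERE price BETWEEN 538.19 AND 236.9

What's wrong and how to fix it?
Bug: BETWEEN expects the lower bound first; with 538.19 AND 236.9 the range is empty

Fix: Swap the bounds so the smaller value comes first

Corrected query:
SELECT id, name, price FROM products WHERE price BETWEEN 236.9 AND 538.19

Result:
id | name   | price 
---+--------+-------
3  | Desk   | 453.98
6  | Binder | 301.92
7  | Racket | 322.48
8  | Knife  | 423.96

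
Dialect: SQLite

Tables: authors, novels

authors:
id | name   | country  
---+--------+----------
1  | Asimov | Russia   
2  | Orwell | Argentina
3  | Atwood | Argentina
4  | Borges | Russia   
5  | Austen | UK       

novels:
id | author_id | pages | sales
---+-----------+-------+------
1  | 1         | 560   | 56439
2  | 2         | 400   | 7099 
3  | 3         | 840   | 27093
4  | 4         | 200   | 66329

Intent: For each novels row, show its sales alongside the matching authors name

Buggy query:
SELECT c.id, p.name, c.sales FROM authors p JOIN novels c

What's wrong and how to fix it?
Bug: JOIN with no ON clause produces a cartesian product; every novels row pairs with every authors row

Fix: Add ON c.author_id = p.id to the JOIN

Corrected query:
SELECT c.id, p.name, c.sales FROM authors p JOIN novels c ON c.author_id = p.id

Result:
id | name   | sales
---+--------+------
1  | Asimov | 56439
2  | Orwell | 7099 
3  | Atwood | 27093
4  | Borges | 66329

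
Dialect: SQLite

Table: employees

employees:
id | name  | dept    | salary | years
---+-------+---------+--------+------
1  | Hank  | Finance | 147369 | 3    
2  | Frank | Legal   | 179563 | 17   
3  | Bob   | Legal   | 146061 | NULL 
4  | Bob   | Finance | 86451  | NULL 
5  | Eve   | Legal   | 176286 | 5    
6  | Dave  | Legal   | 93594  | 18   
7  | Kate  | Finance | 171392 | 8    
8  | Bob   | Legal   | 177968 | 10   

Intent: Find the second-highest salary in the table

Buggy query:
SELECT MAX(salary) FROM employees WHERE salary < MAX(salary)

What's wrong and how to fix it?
Bug: The inner MAX is an aggregate inside WHERE, which is not allowed

Fix: Compute the overall MAX in a subquery, then take MAX of rows below it

Corrected query:
SELECT MAX(salary) FROM employees WHERE salary < (SELECT MAX(salary) FROM employees)

Result:
MAX(salary)
-----------
177968     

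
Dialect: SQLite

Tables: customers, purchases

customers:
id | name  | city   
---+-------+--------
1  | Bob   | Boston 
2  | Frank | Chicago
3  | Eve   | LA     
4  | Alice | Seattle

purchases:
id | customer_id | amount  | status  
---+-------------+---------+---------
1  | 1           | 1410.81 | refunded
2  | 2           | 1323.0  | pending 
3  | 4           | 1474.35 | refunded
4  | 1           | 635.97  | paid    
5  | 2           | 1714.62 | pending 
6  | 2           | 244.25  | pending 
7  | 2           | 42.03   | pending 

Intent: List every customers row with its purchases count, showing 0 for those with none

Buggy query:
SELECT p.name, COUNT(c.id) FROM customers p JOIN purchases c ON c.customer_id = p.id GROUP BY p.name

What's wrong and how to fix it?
Bug: An inner join excludes parents with zero children

Fix: Switch to LEFT JOIN to retain unmatched parent rows

Corrected query:
SELECT p.name, COUNT(c.id) FROM customers p LEFT JOIN purchases c ON c.customer_id = p.id GROUP BY p.name

Result:
name  | COUNT(c.id)
------+------------
Alice | 1          
Bob   | 2          
Eve   | 0          
Frank | 4          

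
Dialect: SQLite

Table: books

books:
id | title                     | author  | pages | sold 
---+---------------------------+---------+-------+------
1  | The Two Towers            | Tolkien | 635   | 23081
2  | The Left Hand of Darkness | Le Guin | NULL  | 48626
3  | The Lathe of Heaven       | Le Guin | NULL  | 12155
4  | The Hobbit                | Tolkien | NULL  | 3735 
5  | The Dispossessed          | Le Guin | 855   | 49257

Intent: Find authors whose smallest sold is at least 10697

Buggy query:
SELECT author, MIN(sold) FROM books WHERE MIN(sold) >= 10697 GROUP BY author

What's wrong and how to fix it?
Bug: Aggregates like MIN are computed per group after WHERE runs

Fix: Replace WHERE with HAVING after the GROUP BY

Corrected query:
SELECT author, MIN(sold) FROM books GROUP BY author HAVING MIN(sold) >= 10697

Result:
author  | MIN(sold)
--------+----------
Le Guin | 12155    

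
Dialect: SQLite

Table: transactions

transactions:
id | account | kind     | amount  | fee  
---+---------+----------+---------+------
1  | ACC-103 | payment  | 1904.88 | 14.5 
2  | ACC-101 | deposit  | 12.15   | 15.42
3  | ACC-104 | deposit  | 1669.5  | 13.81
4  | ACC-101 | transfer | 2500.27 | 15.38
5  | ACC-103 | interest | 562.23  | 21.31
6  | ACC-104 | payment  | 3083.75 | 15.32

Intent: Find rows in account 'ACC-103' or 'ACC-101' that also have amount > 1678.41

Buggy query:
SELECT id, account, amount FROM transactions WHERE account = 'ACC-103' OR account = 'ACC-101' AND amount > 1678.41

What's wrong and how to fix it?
Bug: Without parentheses, AND is evaluated before OR, so the amount filter only applies to the 'ACC-101' branch

Fix: Add parentheses around the OR so the AND applies to both alternatives

Corrected query:
SELECT id, account, amount FROM transactions WHERE (account = 'ACC-103' OR account = 'ACC-101') AND amount > 1678.41

Result:
id | account | amount 
---+---------+--------
1  | ACC-103 | 1904.88
4  | ACC-101 | 2500.27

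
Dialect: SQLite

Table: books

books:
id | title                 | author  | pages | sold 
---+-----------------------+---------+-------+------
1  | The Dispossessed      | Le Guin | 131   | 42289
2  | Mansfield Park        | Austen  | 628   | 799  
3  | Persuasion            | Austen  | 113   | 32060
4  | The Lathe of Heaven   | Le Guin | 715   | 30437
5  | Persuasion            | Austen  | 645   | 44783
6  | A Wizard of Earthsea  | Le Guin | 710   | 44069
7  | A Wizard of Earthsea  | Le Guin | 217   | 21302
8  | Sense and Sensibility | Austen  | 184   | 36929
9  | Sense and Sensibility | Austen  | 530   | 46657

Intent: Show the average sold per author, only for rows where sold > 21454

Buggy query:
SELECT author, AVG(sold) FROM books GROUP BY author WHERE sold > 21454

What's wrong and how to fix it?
Bug: Row-level WHERE must come before GROUP BY in the clause order

Fix: Move the WHERE clause before GROUP BY

Corrected query:
SELECT author, AVG(sold) FROM books WHERE sold > 21454 GROUP BY author

Result:
author  | AVG(sold)   
--------+-------------
Austen  | 40107.25    
Le Guin | 38931.666667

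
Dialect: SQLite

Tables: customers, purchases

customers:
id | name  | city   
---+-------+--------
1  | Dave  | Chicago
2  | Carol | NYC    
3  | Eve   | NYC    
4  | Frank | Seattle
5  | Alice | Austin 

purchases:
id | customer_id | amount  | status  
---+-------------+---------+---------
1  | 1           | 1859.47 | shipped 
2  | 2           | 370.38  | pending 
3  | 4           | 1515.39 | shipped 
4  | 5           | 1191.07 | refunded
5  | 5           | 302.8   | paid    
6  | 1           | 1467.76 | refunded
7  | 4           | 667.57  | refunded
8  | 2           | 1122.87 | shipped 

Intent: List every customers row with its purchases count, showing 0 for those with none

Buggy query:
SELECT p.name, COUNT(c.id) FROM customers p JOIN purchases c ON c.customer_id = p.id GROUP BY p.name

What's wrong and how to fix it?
Bug: INNER JOIN drops customers rows that have no matching purchases rows

Fix: Switch to LEFT JOIN to retain unmatched parent rows

Corrected query:
SELECT p.name, COUNT(c.id) FROM customers p LEFT JOIN purchases c ON c.customer_id = p.id GROUP BY p.name

Result:
name  | COUNT(c.id)
------+------------
Alice | 2          
Carol | 2          
Dave  | 2          
Eve   | 0          
Frank | 2          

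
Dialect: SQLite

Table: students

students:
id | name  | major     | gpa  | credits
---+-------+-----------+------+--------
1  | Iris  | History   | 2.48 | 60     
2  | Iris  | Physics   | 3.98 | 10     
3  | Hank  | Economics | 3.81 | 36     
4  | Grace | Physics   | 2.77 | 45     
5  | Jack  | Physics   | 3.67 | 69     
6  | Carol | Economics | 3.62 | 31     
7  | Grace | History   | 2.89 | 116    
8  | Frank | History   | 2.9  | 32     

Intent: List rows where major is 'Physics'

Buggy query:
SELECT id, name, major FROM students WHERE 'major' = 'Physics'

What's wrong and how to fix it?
Bug: Single quotes denote string literals in SQL; the column name is being compared as a constant string

Fix: Remove the quotes around the column name (or use double quotes for an identifier)

Corrected query:
SELECT id, name, major FROM students WHERE major = 'Physics'

Result:
id | name  | major  
---+-------+--------
2  | Iris  | Physics
4  | Grace | Physics
5  | Jack  | Physics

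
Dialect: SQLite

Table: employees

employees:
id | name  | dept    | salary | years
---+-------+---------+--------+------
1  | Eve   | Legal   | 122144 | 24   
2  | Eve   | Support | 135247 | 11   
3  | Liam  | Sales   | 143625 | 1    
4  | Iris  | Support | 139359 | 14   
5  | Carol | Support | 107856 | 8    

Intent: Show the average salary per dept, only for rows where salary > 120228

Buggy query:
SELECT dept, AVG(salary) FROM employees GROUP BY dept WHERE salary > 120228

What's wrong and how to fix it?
Bug: WHERE cannot follow GROUP BY

Fix: Move the WHERE clause before GROUP BY

Corrected query:
SELECT dept, AVG(salary) FROM employees WHERE salary > 120228 GROUP BY dept

Result:
dept    | AVG(salary)
--------+------------
Legal   | 122144     
Sales   | 143625     
Support | 137303     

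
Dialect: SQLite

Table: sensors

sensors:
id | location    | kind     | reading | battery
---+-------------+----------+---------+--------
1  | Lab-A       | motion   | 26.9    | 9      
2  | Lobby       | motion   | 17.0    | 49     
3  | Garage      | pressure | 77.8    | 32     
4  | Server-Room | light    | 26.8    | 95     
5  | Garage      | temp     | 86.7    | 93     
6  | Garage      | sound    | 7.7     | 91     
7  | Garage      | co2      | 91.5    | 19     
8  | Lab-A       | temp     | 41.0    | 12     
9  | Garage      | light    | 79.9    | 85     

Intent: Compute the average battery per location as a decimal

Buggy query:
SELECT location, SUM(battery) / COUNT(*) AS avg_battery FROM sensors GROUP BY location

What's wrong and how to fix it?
Bug: SUM(battery) and COUNT(*) are both integers; the division truncates the fractional part

Fix: Cast one side to REAL so the division keeps the fractional part

Corrected query:
SELECT location, SUM(battery) * 1.0 / COUNT(*) AS avg_battery FROM sensors GROUP BY location

Result:
location    | avg_battery
------------+------------
Garage      | 64         
Lab-A       | 10.5       
Lobby       | 49         
Server-Room | 95         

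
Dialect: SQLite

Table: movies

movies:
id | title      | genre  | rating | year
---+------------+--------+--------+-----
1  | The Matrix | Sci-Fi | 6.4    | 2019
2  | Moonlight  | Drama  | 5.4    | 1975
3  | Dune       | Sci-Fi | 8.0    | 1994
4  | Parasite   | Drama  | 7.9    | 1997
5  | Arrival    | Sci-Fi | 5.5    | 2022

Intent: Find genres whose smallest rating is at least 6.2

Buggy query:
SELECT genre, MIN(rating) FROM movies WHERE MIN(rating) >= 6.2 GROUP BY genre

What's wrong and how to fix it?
Bug: Aggregates like MIN are computed per group after WHERE runs

Fix: Use HAVING for the per-group MIN condition

Corrected query:
SELECT genre, MIN(rating) FROM movies GROUP BY genre HAVING MIN(rating) >= 6.2

Result:
(no rows)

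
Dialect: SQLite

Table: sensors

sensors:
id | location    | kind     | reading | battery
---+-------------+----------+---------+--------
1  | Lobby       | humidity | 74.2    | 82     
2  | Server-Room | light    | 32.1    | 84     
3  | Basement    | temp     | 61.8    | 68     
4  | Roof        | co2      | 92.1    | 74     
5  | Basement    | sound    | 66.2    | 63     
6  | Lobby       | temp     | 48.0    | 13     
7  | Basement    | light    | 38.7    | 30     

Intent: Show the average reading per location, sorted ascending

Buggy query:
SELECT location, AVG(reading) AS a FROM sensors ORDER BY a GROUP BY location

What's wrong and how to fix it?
Bug: GROUP BY must precede ORDER BY

Fix: Move ORDER BY to the end, after GROUP BY

Corrected query:
SELECT location, AVG(reading) AS a FROM sensors GROUP BY location ORDER BY a

Result:
location    | a        
------------+----------
Server-Room | 32.1     
Basement    | 55.566667
Lobby       | 61.1     
Roof        | 92.1     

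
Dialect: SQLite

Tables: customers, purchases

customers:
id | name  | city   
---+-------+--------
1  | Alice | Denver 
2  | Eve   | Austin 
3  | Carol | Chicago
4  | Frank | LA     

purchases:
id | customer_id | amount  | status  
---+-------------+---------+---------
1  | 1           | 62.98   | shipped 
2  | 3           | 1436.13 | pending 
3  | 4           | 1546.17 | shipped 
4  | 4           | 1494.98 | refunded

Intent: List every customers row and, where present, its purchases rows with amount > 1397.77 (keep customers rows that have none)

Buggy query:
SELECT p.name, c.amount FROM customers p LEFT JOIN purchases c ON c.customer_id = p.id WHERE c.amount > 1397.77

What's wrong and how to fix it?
Bug: Filtering c.amount in WHERE discards the NULL rows produced by LEFT JOIN, turning it into an inner join

Fix: Move the right-table condition into the ON clause so unmatched parents are kept

Corrected query:
SELECT p.name, c.amount FROM customers p LEFT JOIN purchases c ON c.customer_id = p.id AND c.amount > 1397.77

Result:
name  | amount 
------+--------
Alice | NULL   
Eve   | NULL   
Carol | 1436.13
Frank | 1494.98
Frank | 1546.17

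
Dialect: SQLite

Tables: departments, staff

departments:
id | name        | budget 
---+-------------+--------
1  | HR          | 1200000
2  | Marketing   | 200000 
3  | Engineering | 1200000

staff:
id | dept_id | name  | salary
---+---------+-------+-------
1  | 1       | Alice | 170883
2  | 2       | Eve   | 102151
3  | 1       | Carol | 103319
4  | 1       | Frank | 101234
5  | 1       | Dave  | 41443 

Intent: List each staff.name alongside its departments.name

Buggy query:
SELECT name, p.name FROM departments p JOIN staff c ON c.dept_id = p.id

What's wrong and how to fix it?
Bug: Both tables have a 'name' column; the unqualified reference is ambiguous

Fix: Prefix ambiguous columns with the table alias

Corrected query:
SELECT c.name, p.name FROM departments p JOIN staff c ON c.dept_id = p.id

Result:
name  | name     
------+----------
Alice | HR       
Eve   | Marketing
Carol | HR       
Frank | HR       
Dave  | HR       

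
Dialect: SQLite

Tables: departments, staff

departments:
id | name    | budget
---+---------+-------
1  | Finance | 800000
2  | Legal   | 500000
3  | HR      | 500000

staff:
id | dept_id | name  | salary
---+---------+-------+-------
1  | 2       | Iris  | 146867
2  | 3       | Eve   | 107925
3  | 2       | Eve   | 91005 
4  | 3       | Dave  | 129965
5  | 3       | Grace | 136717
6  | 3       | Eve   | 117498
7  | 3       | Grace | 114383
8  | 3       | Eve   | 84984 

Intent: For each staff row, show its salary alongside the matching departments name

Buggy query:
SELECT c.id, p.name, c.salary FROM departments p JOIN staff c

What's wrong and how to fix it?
Bug: JOIN with no ON clause produces a cartesian product; every staff row pairs with every departments row

Fix: Add ON c.dept_id = p.id to the JOIN

Corrected query:
SELECT c.id, p.name, c.salary FROM departments p JOIN staff c ON c.dept_id = p.id

Result:
id | name  | salary
---+-------+-------
1  | Legal | 146867
2  | HR    | 107925
3  | Legal | 91005 
4  | HR    | 129965
5  | HR    | 136717
6  | HR    | 117498
7  | HR    | 114383
8  | HR    | 84984 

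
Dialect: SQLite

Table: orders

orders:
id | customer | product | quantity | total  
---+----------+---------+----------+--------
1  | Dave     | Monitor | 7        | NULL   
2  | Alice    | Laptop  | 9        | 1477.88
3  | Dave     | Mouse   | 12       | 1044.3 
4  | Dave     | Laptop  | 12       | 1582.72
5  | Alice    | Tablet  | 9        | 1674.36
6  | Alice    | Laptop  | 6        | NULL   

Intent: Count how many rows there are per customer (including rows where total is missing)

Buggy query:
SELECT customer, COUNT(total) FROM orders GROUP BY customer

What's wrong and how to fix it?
Bug: COUNT(total) skips NULLs, so groups with missing total are undercounted

Fix: Use COUNT(*) to count all rows regardless of NULL

Corrected query:
SELECT customer, COUNT(*) FROM orders GROUP BY customer

Result:
customer | COUNT(*)
---------+---------
Alice    | 3       
Dave     | 3       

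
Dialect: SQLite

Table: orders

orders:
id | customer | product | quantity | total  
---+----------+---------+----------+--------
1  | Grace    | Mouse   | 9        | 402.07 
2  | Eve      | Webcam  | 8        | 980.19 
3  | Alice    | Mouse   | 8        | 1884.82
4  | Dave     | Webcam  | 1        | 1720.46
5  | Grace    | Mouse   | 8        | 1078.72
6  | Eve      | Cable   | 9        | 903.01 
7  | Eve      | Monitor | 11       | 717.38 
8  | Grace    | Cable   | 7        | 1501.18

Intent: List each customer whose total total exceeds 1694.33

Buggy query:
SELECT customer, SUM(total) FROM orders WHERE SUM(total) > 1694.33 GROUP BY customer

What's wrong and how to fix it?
Bug: Aggregate functions cannot appear in a WHERE clause

Fix: Use HAVING (which filters groups after aggregation) instead of WHERE

Corrected query:
SELECT customer, SUM(total) FROM orders GROUP BY customer HAVING SUM(total) > 1694.33

Result:
customer | SUM(total)
---------+-----------
Alice    | 1884.82   
Dave     | 1720.46   
Eve      | 2600.58   
Grace    | 2981.97   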